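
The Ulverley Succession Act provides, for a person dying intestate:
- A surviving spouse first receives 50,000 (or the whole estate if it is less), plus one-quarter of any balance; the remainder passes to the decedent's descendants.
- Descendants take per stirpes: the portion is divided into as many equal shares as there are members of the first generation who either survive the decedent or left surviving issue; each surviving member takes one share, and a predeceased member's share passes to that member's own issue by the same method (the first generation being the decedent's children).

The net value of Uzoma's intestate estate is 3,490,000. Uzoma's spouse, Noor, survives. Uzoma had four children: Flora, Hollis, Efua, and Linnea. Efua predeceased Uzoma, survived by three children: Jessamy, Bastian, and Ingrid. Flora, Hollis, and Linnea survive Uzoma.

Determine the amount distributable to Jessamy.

Noor first takes 50,000, leaving a balance of 3,440,000. Noor then takes one-quarter of the balance (860,000), for a total of 910,000. The remaining 2,580,000 passes to the descendants.
The descendants' portion (2,580,000) is divided into 4 shares of 645,000: Flora, Hollis, and Linnea each take 645,000; Efua's 645,000 share passes to Efua's issue.
Efua's share (645,000) is divided into 3 shares of 215,000: Jessamy, Bastian, and Ingrid each take 215,000.

Jessamy receives 215,000.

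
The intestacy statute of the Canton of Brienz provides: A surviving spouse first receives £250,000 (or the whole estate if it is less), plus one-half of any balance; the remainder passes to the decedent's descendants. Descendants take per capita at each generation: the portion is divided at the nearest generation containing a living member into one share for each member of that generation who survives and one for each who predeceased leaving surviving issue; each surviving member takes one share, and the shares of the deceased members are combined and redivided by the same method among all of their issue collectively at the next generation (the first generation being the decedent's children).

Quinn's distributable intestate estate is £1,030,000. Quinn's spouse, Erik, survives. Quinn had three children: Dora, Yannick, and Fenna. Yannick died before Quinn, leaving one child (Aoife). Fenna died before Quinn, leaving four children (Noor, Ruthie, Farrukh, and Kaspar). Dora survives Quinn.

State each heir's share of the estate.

Erik: £640,000; Dora: £130,000; Aoife: £52,000; Noor: £52,000; Ruthie: £52,000; Farrukh: £52,000; Kaspar: £52,000

Erik first takes £250,000, leaving a balance of £780,000. Erik then takes one-half of the balance (£390,000), for a total of £640,000. The remaining £390,000 passes to the descendants.
The descendants' portion (£390,000) is divided at the children's generation into 3 shares of £130,000. Dora takes £130,000. The 2 shares of the deceased (Yannick and Fenna) are combined into a pool of £260,000.
That pool (£260,000) is divided at the grandchildren's generation equally among Aoife, Noor, Ruthie, Farrukh, and Kaspar: £52,000 each.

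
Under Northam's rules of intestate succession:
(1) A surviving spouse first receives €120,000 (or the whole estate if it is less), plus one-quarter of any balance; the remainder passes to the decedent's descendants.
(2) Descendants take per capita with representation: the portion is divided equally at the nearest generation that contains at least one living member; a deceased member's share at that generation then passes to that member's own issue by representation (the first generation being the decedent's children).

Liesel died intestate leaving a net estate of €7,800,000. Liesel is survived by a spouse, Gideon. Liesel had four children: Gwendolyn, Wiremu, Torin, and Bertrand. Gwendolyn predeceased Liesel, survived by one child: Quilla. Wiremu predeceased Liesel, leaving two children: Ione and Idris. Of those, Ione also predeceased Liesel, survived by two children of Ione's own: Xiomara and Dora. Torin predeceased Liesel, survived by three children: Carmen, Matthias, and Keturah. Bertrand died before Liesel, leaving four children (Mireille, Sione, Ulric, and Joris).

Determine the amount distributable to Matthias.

Gideon first takes €120,000, leaving a balance of €7,680,000. Gideon then takes one-quarter of the balance (€1,920,000), for a total of €2,040,000. The remaining €5,760,000 passes to the descendants.
No child survives, so the initial division is made at the grandchildren's generation.
The descendants' portion (€5,760,000) is divided into 10 shares of €576,000: Quilla, Idris, Carmen, Matthias, Keturah, Mireille, Sione, Ulric, and Joris each take €576,000; Ione's €576,000 share passes to Ione's issue.
Ione's share (€576,000) is divided into 2 shares of €288,000: Xiomara and Dora each take €288,000.

Matthias receives €576,000.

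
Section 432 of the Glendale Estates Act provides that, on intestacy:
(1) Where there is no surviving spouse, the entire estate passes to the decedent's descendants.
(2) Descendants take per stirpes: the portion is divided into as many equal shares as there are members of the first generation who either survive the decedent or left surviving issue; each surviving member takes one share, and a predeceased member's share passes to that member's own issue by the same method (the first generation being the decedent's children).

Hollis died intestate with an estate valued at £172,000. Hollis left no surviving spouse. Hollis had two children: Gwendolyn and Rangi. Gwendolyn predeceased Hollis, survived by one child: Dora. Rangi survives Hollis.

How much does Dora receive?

Dora receives £86,000.

The entire £172,000 passes to the descendants.
That amount (£172,000) is divided into 2 shares of £86,000: Rangi takes £86,000; Gwendolyn's £86,000 share passes to Gwendolyn's issue.
Gwendolyn's share (£86,000) passes entirely to Dora.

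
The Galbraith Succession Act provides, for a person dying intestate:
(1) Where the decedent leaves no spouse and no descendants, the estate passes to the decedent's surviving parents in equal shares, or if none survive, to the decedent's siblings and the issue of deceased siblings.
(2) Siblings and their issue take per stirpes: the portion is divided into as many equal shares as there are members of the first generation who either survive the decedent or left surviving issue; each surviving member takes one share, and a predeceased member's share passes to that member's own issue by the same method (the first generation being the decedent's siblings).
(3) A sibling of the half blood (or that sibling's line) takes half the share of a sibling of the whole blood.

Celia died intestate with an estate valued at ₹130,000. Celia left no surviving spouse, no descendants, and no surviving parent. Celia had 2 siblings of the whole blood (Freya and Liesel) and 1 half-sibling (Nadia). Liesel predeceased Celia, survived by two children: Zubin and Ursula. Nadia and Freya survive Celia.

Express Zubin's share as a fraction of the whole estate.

The entire ₹130,000 passes to the siblings and their issue.
Counting each half-blood sibling's line as half a unit, there are 5/2 units in ₹130,000, so one unit is ₹52,000. Whole-blood lines (Freya and Liesel) take ₹52,000 each; half-blood lines (Nadia) take ₹26,000 each.
Liesel's share (₹52,000) is divided into 2 shares of ₹26,000: Zubin and Ursula each take ₹26,000.

Zubin receives 1/5 of the estate.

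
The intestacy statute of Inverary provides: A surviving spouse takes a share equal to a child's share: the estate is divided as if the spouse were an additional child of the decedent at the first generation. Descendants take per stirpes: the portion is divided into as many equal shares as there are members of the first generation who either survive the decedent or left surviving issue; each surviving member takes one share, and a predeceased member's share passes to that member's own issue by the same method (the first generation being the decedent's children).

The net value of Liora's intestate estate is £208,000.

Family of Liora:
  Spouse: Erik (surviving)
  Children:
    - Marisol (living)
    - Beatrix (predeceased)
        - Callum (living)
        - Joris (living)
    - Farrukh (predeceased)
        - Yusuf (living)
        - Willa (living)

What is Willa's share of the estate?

Willa receives £26,000.

The spouse counts as an additional share at the children's level, so there are 4 primary shares of £52,000. Erik takes one such share (£52,000).
The children's combined portion (£156,000) is divided into 3 shares of £52,000: Marisol takes £52,000; Beatrix's £52,000 share passes to Beatrix's issue; Farrukh's £52,000 share passes to Farrukh's issue.
Beatrix's share (£52,000) is divided into 2 shares of £26,000: Callum and Joris each take £26,000.
Farrukh's share (£52,000) is divided into 2 shares of £26,000: Yusuf and Willa each take £26,000.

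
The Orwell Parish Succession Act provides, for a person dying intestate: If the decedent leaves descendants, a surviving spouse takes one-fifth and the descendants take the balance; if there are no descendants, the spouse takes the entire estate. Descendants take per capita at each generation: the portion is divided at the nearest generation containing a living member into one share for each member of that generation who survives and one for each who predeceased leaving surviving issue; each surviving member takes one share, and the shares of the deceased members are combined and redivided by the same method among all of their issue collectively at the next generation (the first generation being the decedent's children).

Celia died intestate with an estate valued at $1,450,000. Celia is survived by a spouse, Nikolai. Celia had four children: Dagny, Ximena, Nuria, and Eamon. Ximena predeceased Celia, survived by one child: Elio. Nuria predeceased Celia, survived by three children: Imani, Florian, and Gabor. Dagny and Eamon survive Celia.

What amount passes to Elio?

Nikolai takes one-fifth of $1,450,000 = $290,000. The remaining $1,160,000 passes to the descendants.
The descendants' portion ($1,160,000) is divided at the children's generation into 4 shares of $290,000. Dagny and Eamon each take $290,000. The 2 shares of the deceased (Ximena and Nuria) are combined into a pool of $580,000.
That pool ($580,000) is divided at the grandchildren's generation equally among Elio, Imani, Florian, and Gabor: $145,000 each.

Elio receives $145,000.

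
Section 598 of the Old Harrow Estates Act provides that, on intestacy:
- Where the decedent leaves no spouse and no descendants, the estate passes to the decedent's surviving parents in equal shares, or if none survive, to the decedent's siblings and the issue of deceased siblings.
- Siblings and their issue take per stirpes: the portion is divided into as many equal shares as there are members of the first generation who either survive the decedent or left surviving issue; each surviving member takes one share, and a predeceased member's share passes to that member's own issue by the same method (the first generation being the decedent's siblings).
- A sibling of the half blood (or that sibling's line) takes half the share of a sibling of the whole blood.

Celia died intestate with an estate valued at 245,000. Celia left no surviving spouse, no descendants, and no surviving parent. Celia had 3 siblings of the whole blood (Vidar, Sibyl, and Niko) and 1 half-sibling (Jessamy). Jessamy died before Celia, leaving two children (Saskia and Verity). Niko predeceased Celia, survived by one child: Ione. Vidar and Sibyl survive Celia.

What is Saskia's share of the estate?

The entire 245,000 passes to the siblings and their issue.
Counting each half-blood sibling's line as half a unit, there are 7/2 units in 245,000, so one unit is 70,000. Whole-blood lines (Vidar, Sibyl, and Niko) take 70,000 each; half-blood lines (Jessamy) take 35,000 each.
Jessamy's share (35,000) is divided into 2 shares of 17,500: Saskia and Verity each take 17,500.
Niko's share (70,000) passes entirely to Ione.

Saskia receives 17,500.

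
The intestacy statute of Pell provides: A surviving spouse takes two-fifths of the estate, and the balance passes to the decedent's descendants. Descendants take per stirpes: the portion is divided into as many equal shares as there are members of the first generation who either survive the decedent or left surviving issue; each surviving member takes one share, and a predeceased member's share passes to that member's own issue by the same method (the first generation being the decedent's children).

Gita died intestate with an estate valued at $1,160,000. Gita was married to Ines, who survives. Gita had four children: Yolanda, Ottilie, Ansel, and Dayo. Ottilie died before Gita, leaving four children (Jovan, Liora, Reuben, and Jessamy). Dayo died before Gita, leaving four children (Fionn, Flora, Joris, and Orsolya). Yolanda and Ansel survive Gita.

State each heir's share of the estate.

Ines takes two-fifths of $1,160,000 = $464,000. The remaining $696,000 passes to the descendants.
The descendants' portion ($696,000) is divided into 4 shares of $174,000: Yolanda and Ansel each take $174,000; Ottilie's $174,000 share passes to Ottilie's issue; Dayo's $174,000 share passes to Dayo's issue.
Ottilie's share ($174,000) is divided into 4 shares of $43,500: Jovan, Liora, Reuben, and Jessamy each take $43,500.
Dayo's share ($174,000) is divided into 4 shares of $43,500: Fionn, Flora, Joris, and Orsolya each take $43,500.

Ines: $464,000; Yolanda: $174,000; Jovan: $43,500; Liora: $43,500; Reuben: $43,500; Jessamy: $43,500; Ansel: $174,000; Fionn: $43,500; Flora: $43,500; Joris: $43,500; Orsolya: $43,500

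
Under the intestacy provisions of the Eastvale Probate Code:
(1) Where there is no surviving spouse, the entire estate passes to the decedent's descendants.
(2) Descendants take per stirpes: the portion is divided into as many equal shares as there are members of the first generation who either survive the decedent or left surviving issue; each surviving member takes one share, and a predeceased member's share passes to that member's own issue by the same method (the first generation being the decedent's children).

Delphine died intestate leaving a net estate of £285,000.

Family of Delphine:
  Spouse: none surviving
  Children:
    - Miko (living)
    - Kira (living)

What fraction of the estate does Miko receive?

Miko receives 1/2 of the estate.

The entire £285,000 passes to the descendants.
That amount (£285,000) is divided into 2 shares of £142,500: Miko and Kira each take £142,500.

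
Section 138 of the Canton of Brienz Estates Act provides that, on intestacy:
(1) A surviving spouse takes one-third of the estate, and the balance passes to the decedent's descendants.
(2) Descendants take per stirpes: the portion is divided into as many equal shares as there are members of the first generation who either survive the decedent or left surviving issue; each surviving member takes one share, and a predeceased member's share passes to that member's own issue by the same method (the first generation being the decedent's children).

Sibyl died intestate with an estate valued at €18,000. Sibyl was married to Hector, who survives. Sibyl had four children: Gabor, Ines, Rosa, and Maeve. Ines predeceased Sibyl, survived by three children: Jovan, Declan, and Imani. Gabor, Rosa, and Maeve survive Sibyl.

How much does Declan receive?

Declan receives €1,000.

Hector takes one-third of €18,000 = €6,000. The remaining €12,000 passes to the descendants.
The descendants' portion (€12,000) is divided into 4 shares of €3,000: Gabor, Rosa, and Maeve each take €3,000; Ines's €3,000 share passes to Ines's issue.
Ines's share (€3,000) is divided into 3 shares of €1,000: Jovan, Declan, and Imani each take €1,000.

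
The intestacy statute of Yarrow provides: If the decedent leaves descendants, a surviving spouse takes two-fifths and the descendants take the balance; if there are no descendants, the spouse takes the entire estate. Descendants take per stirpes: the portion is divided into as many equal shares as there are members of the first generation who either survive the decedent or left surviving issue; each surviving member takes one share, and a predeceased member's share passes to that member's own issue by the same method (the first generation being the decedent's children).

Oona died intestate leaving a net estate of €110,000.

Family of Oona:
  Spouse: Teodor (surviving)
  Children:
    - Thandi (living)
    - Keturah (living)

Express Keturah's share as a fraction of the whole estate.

Keturah receives 3/10 of the estate.

Teodor takes two-fifths of €110,000 = €44,000. The remaining €66,000 passes to the descendants.
The descendants' portion (€66,000) is divided into 2 shares of €33,000: Thandi and Keturah each take €33,000.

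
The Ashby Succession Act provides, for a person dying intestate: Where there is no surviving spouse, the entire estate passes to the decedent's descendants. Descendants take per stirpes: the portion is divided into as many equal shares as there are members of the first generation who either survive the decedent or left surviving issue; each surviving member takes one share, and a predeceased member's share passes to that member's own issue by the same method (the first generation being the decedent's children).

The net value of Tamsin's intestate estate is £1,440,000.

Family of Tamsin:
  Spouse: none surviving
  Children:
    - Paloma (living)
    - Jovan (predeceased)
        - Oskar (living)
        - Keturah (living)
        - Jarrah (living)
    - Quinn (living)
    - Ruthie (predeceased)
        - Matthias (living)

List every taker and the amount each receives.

The entire £1,440,000 passes to the descendants.
That amount (£1,440,000) is divided into 4 shares of £360,000: Paloma and Quinn each take £360,000; Jovan's £360,000 share passes to Jovan's issue; Ruthie's £360,000 share passes to Ruthie's issue.
Jovan's share (£360,000) is divided into 3 shares of £120,000: Oskar, Keturah, and Jarrah each take £120,000.
Ruthie's share (£360,000) passes entirely to Matthias.

Paloma: £360,000; Oskar: £120,000; Keturah: £120,000; Jarrah: £120,000; Quinn: £360,000; Matthias: £360,000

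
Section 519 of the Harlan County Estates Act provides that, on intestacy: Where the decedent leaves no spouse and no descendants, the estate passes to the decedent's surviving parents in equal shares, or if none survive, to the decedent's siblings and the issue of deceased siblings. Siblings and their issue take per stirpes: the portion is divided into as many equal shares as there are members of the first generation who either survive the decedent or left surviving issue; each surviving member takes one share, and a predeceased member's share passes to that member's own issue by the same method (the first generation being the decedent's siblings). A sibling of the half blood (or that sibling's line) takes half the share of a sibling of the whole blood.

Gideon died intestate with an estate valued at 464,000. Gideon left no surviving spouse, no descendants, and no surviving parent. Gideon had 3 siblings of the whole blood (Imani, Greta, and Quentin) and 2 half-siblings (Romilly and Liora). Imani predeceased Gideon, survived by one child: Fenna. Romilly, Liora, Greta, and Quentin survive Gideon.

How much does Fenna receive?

The entire 464,000 passes to the siblings and their issue.
Counting each half-blood sibling's line as half a unit, there are 4 units in 464,000, so one unit is 116,000. Whole-blood lines (Imani, Greta, and Quentin) take 116,000 each; half-blood lines (Romilly and Liora) take 58,000 each.
Imani's share (116,000) passes entirely to Fenna.

Fenna receives 116,000.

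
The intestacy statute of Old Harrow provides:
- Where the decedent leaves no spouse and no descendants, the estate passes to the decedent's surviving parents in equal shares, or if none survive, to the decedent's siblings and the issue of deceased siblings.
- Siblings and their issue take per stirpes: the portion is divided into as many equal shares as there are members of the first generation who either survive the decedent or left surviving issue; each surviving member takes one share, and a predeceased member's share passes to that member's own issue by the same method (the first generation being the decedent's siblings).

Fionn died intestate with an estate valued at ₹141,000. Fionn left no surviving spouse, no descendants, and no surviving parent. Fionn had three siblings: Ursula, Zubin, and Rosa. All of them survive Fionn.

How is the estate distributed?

The entire ₹141,000 passes to the siblings and their issue.
That amount (₹141,000) is divided into 3 shares of ₹47,000: Ursula, Zubin, and Rosa each take ₹47,000.

Ursula: ₹47,000; Zubin: ₹47,000; Rosa: ₹47,000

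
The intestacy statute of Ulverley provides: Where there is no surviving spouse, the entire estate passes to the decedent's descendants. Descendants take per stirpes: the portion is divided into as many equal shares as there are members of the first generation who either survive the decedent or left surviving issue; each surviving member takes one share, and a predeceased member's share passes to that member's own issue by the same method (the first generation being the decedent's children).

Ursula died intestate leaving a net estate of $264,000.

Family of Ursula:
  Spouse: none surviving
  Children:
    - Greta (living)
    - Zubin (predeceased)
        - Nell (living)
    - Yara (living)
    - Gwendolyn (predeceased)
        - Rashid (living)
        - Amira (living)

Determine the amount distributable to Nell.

Nell receives $66,000.

The entire $264,000 passes to the descendants.
That amount ($264,000) is divided into 4 shares of $66,000: Greta and Yara each take $66,000; Zubin's $66,000 share passes to Zubin's issue; Gwendolyn's $66,000 share passes to Gwendolyn's issue.
Zubin's share ($66,000) passes entirely to Nell.
Gwendolyn's share ($66,000) is divided into 2 shares of $33,000: Rashid and Amira each take $33,000.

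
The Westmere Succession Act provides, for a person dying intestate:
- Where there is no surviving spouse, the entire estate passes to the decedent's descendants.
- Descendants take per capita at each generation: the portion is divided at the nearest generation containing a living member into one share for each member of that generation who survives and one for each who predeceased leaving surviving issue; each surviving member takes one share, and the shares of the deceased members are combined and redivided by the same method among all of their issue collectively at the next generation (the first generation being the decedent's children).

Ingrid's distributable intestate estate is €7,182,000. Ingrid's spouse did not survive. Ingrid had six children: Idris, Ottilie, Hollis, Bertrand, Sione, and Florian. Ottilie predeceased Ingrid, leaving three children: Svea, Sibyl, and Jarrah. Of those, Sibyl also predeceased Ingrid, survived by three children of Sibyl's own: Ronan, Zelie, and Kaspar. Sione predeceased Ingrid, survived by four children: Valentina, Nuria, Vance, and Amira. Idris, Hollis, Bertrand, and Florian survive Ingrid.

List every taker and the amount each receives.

The entire €7,182,000 passes to the descendants.
That amount (€7,182,000) is divided at the children's generation into 6 shares of €1,197,000. Idris, Hollis, Bertrand, and Florian each take €1,197,000. The 2 shares of the deceased (Ottilie and Sione) are combined into a pool of €2,394,000.
That pool (€2,394,000) is divided at the grandchildren's generation into 7 shares of €342,000. Svea, Jarrah, Valentina, Nuria, Vance, and Amira each take €342,000. The remaining share for the deceased Sibyl (€342,000) is carried to the next generation.
That pool (€342,000) is divided at the great-grandchildren's generation equally among Ronan, Zelie, and Kaspar: €114,000 each.

Idris: €1,197,000; Svea: €342,000; Ronan: €114,000; Zelie: €114,000; Kaspar: €114,000; Jarrah: €342,000; Hollis: €1,197,000; Bertrand: €1,197,000; Valentina: €342,000; Nuria: €342,000; Vance: €342,000; Amira: €342,000; Florian: €1,197,000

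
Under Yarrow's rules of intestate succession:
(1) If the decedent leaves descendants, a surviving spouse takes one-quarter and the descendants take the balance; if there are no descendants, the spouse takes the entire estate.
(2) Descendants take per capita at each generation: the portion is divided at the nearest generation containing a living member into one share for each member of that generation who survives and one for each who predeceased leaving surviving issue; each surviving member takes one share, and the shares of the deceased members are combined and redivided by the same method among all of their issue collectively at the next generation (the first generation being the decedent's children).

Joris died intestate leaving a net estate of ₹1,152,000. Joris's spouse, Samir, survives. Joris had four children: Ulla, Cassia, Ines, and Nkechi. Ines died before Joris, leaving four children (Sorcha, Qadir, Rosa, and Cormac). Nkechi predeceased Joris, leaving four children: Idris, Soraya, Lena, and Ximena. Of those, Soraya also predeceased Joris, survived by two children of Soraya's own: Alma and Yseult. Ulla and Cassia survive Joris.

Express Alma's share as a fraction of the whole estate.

Alma receives 3/128 of the estate.

Samir takes one-quarter of ₹1,152,000 = ₹288,000. The remaining ₹864,000 passes to the descendants.
The descendants' portion (₹864,000) is divided at the children's generation into 4 shares of ₹216,000. Ulla and Cassia each take ₹216,000. The 2 shares of the deceased (Ines and Nkechi) are combined into a pool of ₹432,000.
That pool (₹432,000) is divided at the grandchildren's generation into 8 shares of ₹54,000. Sorcha, Qadir, Rosa, Cormac, Idris, Lena, and Ximena each take ₹54,000. The remaining share for the deceased Soraya (₹54,000) is carried to the next generation.
That pool (₹54,000) is divided at the great-grandchildren's generation equally among Alma and Yseult: ₹27,000 each.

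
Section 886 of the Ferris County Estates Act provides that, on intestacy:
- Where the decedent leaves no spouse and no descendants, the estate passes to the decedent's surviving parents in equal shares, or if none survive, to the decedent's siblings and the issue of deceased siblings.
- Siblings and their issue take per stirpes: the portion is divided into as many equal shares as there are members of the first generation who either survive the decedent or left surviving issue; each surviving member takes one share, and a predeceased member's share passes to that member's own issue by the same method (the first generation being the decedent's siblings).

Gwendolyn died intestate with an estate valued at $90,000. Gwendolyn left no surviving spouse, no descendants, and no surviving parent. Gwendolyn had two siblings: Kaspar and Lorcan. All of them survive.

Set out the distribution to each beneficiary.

The entire $90,000 passes to the siblings and their issue.
That amount ($90,000) is divided into 2 shares of $45,000: Kaspar and Lorcan each take $45,000.

Kaspar: $45,000; Lorcan: $45,000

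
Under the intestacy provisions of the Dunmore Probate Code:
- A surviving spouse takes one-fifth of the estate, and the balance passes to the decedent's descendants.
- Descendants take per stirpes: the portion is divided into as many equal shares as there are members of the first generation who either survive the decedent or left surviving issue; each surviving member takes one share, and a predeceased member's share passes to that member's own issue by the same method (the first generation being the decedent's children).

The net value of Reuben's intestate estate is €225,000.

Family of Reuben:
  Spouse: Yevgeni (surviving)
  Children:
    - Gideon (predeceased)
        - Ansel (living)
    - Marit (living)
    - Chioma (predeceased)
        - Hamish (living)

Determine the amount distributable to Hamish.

Hamish receives €60,000.

Yevgeni takes one-fifth of €225,000 = €45,000. The remaining €180,000 passes to the descendants.
The descendants' portion (€180,000) is divided into 3 shares of €60,000: Marit takes €60,000; Gideon's €60,000 share passes to Gideon's issue; Chioma's €60,000 share passes to Chioma's issue.
Gideon's share (€60,000) passes entirely to Ansel.
Chioma's share (€60,000) passes entirely to Hamish.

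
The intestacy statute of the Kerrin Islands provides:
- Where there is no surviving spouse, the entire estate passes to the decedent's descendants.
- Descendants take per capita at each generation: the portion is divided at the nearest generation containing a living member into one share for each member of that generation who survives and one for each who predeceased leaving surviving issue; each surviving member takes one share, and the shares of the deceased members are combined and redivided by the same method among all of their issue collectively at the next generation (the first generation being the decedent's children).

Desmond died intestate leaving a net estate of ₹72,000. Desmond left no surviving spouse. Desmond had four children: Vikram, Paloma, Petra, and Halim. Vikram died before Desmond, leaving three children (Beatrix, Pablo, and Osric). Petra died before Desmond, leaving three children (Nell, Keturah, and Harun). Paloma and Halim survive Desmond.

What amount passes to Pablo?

Pablo receives ₹6,000.

The entire ₹72,000 passes to the descendants.
That amount (₹72,000) is divided at the children's generation into 4 shares of ₹18,000. Paloma and Halim each take ₹18,000. The 2 shares of the deceased (Vikram and Petra) are combined into a pool of ₹36,000.
That pool (₹36,000) is divided at the grandchildren's generation equally among Beatrix, Pablo, Osric, Nell, Keturah, and Harun: ₹6,000 each.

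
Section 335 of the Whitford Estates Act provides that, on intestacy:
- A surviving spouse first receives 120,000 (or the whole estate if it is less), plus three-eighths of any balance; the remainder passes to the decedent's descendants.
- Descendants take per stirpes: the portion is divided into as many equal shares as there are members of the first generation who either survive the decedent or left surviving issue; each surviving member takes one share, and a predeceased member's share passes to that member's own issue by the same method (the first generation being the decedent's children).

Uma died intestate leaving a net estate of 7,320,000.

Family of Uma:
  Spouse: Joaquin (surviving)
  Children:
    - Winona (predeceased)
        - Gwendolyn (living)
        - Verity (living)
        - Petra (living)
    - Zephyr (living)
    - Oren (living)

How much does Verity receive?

Verity receives 500,000.

Joaquin first takes 120,000, leaving a balance of 7,200,000. Joaquin then takes three-eighths of the balance (2,700,000), for a total of 2,820,000. The remaining 4,500,000 passes to the descendants.
The descendants' portion (4,500,000) is divided into 3 shares of 1,500,000: Zephyr and Oren each take 1,500,000; Winona's 1,500,000 share passes to Winona's issue.
Winona's share (1,500,000) is divided into 3 shares of 500,000: Gwendolyn, Verity, and Petra each take 500,000.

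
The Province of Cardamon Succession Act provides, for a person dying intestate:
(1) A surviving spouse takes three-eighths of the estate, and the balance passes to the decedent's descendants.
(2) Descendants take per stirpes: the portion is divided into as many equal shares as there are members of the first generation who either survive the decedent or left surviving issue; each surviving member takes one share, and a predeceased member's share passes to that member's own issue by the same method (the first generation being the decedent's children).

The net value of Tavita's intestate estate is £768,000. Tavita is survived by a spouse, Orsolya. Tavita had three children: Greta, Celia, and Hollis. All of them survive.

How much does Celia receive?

Orsolya takes three-eighths of £768,000 = £288,000. The remaining £480,000 passes to the descendants.
The descendants' portion (£480,000) is divided into 3 shares of £160,000: Greta, Celia, and Hollis each take £160,000.

Celia receives £160,000.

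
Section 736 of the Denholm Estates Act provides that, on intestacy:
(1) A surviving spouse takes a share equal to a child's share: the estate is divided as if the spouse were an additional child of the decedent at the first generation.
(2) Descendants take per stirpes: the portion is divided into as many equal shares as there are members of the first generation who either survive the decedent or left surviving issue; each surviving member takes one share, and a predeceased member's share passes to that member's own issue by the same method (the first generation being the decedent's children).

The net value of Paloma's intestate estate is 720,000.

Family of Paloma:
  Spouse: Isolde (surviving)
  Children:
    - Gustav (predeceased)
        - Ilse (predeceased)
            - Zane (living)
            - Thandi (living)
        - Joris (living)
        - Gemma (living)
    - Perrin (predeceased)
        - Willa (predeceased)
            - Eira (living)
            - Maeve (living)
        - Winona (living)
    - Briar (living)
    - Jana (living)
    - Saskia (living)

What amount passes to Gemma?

Gemma receives 40,000.

The spouse counts as an additional share at the children's level, so there are 6 primary shares of 120,000. Isolde takes one such share (120,000).
The children's combined portion (600,000) is divided into 5 shares of 120,000: Briar, Jana, and Saskia each take 120,000; Gustav's 120,000 share passes to Gustav's issue; Perrin's 120,000 share passes to Perrin's issue.
Gustav's share (120,000) is divided into 3 shares of 40,000: Joris and Gemma each take 40,000; Ilse's 40,000 share passes to Ilse's issue.
Ilse's share (40,000) is divided into 2 shares of 20,000: Zane and Thandi each take 20,000.
Perrin's share (120,000) is divided into 2 shares of 60,000: Winona takes 60,000; Willa's 60,000 share passes to Willa's issue.
Willa's share (60,000) is divided into 2 shares of 30,000: Eira and Maeve each take 30,000.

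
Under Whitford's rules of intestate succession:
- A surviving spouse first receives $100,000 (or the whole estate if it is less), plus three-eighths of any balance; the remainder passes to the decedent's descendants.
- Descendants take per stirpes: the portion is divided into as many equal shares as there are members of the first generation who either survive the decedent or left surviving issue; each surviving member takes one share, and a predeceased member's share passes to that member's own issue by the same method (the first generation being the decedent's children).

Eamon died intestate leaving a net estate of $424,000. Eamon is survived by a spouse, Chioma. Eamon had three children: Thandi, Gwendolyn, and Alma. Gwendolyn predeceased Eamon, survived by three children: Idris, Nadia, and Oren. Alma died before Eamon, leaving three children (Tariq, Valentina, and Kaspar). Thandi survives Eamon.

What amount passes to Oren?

Chioma first takes $100,000, leaving a balance of $324,000. Chioma then takes three-eighths of the balance ($121,500), for a total of $221,500. The remaining $202,500 passes to the descendants.
The descendants' portion ($202,500) is divided into 3 shares of $67,500: Thandi takes $67,500; Gwendolyn's $67,500 share passes to Gwendolyn's issue; Alma's $67,500 share passes to Alma's issue.
Gwendolyn's share ($67,500) is divided into 3 shares of $22,500: Idris, Nadia, and Oren each take $22,500.
Alma's share ($67,500) is divided into 3 shares of $22,500: Tariq, Valentina, and Kaspar each take $22,500.

Oren receives $22,500.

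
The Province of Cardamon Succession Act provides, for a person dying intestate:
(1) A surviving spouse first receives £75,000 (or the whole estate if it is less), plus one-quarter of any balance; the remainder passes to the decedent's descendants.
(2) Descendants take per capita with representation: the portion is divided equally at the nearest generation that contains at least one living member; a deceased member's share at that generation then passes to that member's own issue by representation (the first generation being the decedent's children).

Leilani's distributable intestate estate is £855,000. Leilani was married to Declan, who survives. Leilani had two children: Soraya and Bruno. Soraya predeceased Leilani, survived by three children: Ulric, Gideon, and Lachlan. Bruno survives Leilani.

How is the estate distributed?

Declan first takes £75,000, leaving a balance of £780,000. Declan then takes one-quarter of the balance (£195,000), for a total of £270,000. The remaining £585,000 passes to the descendants.
The descendants' portion (£585,000) is divided into 2 shares of £292,500: Bruno takes £292,500; Soraya's £292,500 share passes to Soraya's issue.
Soraya's share (£292,500) is divided into 3 shares of £97,500: Ulric, Gideon, and Lachlan each take £97,500.

Declan: £270,000; Ulric: £97,500; Gideon: £97,500; Lachlan: £97,500; Bruno: £292,500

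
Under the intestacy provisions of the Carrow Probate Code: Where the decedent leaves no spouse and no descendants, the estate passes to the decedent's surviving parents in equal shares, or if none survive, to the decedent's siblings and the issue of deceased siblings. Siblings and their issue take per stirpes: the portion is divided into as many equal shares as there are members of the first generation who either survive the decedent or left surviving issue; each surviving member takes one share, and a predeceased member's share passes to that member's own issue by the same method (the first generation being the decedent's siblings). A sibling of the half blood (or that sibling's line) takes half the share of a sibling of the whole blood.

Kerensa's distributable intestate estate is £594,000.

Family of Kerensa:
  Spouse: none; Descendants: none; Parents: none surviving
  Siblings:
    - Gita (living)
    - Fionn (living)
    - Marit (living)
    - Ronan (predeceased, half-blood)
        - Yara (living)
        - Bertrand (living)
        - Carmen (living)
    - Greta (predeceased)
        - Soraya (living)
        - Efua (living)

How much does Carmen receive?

The entire £594,000 passes to the siblings and their issue.
Counting each half-blood sibling's line as half a unit, there are 9/2 units in £594,000, so one unit is £132,000. Whole-blood lines (Gita, Fionn, Marit, and Greta) take £132,000 each; half-blood lines (Ronan) take £66,000 each.
Ronan's share (£66,000) is divided into 3 shares of £22,000: Yara, Bertrand, and Carmen each take £22,000.
Greta's share (£132,000) is divided into 2 shares of £66,000: Soraya and Efua each take £66,000.

Carmen receives £22,000.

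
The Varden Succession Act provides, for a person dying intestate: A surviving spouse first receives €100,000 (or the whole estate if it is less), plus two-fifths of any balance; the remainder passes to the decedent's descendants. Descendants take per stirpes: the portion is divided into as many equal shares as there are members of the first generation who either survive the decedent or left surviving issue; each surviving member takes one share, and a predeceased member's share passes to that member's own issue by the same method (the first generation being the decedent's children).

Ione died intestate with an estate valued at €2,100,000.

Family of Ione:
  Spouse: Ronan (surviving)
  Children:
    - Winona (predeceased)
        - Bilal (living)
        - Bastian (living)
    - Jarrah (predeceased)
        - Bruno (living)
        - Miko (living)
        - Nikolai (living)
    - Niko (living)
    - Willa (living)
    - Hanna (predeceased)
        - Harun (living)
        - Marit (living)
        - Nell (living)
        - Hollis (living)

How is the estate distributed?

Ronan: €900,000; Bilal: €120,000; Bastian: €120,000; Bruno: €80,000; Miko: €80,000; Nikolai: €80,000; Niko: €240,000; Willa: €240,000; Harun: €60,000; Marit: €60,000; Nell: €60,000; Hollis: €60,000

Ronan first takes €100,000, leaving a balance of €2,000,000. Ronan then takes two-fifths of the balance (€800,000), for a total of €900,000. The remaining €1,200,000 passes to the descendants.
The descendants' portion (€1,200,000) is divided into 5 shares of €240,000: Niko and Willa each take €240,000; Winona's €240,000 share passes to Winona's issue; Jarrah's €240,000 share passes to Jarrah's issue; Hanna's €240,000 share passes to Hanna's issue.
Winona's share (€240,000) is divided into 2 shares of €120,000: Bilal and Bastian each take €120,000.
Jarrah's share (€240,000) is divided into 3 shares of €80,000: Bruno, Miko, and Nikolai each take €80,000.
Hanna's share (€240,000) is divided into 4 shares of €60,000: Harun, Marit, Nell, and Hollis each take €60,000.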